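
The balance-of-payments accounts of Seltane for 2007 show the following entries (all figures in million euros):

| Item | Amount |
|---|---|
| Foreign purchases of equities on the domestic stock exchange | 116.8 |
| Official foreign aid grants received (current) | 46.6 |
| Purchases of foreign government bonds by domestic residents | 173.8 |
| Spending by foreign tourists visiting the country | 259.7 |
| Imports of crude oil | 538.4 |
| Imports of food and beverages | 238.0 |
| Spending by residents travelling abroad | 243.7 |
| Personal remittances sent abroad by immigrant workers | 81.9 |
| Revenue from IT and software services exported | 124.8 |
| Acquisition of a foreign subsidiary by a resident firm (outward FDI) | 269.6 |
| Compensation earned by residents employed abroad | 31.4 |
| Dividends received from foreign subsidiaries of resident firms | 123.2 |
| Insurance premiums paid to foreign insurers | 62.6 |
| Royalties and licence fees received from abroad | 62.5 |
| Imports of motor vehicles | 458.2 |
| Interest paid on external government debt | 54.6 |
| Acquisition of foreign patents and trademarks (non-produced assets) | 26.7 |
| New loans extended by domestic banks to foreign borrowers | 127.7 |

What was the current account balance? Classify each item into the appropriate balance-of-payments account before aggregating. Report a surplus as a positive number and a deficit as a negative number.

-1029.2

Goods: -538.4 - 458.2 - 238.0 = -1234.6
Services: -243.7 + 124.8 + 62.5 - 62.6 + 259.7 = 140.7
Primary income: 123.2 - 54.6 + 31.4 = 100.0
Secondary income: -81.9 + 46.6 = -35.3
Current account = (-1234.6) + 140.7 + 100.0 + (-35.3) = -1029.2
(Excluded from the current account — financial account: foreign purchases of equities on the domestic stock exchange 116.8, purchases of foreign government bonds by domestic residents 173.8, acquisition of a foreign subsidiary by a resident firm (outward FDI) 269.6, new loans extended by domestic banks to foreign borrowers 127.7; capital account: acquisition of foreign patents and trademarks (non-produced assets) 26.7.)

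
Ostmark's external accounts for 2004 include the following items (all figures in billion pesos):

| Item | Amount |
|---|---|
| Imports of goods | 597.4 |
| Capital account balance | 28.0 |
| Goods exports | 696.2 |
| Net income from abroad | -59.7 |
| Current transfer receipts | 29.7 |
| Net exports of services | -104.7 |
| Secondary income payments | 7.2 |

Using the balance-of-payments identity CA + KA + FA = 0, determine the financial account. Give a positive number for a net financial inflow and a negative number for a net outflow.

Goods balance = 696.2 - 597.4 = 98.8
Services balance = -104.7
Trade balance (goods + services) = 98.8 + (-104.7) = -5.9
Net primary income = -59.7
Net secondary income = 29.7 - 7.2 = 22.5
Current account = -5.9 + (-59.7) + 22.5 = -43.1
Financial account = -(-43.1 + 28.0) = 15.1

15.1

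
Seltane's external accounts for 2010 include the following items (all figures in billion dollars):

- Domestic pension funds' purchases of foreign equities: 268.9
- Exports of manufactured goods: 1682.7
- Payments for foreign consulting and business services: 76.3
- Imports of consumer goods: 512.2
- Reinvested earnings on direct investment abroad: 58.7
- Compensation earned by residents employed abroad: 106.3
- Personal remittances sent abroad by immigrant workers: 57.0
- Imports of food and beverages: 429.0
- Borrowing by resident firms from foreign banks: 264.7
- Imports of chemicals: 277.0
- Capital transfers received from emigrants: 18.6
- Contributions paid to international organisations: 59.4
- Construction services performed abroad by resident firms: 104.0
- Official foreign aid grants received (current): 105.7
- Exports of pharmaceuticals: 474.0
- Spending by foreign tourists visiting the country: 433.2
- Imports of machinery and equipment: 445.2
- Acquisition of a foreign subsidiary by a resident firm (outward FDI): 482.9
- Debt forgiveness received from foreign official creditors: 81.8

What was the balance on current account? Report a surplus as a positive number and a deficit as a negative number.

Goods: -277.0 + 474.0 + 1682.7 - 445.2 - 429.0 - 512.2 = 493.3
Services: 104.0 + 433.2 - 76.3 = 460.9
Primary income: 58.7 + 106.3 = 165.0
Secondary income: -59.4 + 105.7 - 57.0 = -10.7
Current account = 493.3 + 460.9 + 165.0 + (-10.7) = 1108.5
(Excluded from the current account — financial account: domestic pension funds' purchases of foreign equities 268.9, borrowing by resident firms from foreign banks 264.7, acquisition of a foreign subsidiary by a resident firm (outward FDI) 482.9; capital account: capital transfers received from emigrants 18.6, debt forgiveness received from foreign official creditors 81.8.)

1108.5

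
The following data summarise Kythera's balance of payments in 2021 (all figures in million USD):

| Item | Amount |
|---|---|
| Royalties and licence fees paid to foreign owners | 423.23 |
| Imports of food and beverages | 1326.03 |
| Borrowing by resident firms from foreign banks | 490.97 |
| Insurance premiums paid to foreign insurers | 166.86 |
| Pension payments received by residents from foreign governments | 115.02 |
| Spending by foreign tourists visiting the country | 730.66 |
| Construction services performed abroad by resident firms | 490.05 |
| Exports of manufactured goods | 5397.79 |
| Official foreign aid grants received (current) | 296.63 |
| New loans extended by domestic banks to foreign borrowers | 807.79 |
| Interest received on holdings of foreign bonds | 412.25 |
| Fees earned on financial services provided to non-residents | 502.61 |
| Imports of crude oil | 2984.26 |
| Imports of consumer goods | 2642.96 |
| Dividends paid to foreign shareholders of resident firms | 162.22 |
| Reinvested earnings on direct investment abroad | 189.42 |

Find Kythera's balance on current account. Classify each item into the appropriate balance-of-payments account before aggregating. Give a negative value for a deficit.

Goods: 5397.79 - 2642.96 - 2984.26 - 1326.03 = -1555.46
Services: -423.23 - 166.86 + 502.61 + 730.66 + 490.05 = 1133.23
Primary income: 189.42 + 412.25 - 162.22 = 439.45
Secondary income: 296.63 + 115.02 = 411.65
Current account = (-1555.46) + 1133.23 + 439.45 + 411.65 = 428.87
(Excluded from the current account — financial account: borrowing by resident firms from foreign banks 490.97, new loans extended by domestic banks to foreign borrowers 807.79.)

428.87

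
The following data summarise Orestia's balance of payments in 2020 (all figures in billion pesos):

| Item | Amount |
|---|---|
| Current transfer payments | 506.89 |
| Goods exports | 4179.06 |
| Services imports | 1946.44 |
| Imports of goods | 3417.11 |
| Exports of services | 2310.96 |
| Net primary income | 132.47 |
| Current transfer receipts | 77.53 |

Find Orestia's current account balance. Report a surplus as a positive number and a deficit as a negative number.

829.58

Goods balance = 4179.06 - 3417.11 = 761.95
Services balance = 2310.96 - 1946.44 = 364.52
Trade balance (goods + services) = 761.95 + 364.52 = 1126.47
Net primary income = 132.47
Net secondary income = 77.53 - 506.89 = -429.36
Current account = 1126.47 + 132.47 + (-429.36) = 829.58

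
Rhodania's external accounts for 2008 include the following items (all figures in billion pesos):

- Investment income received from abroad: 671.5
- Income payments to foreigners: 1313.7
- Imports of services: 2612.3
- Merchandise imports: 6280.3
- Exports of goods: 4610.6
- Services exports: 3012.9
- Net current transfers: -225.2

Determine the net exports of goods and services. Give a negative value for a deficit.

Goods balance = 4610.6 - 6280.3 = -1669.7
Services balance = 3012.9 - 2612.3 = 400.6
Trade balance (goods + services) = -1669.7 + 400.6 = -1269.1

-1269.1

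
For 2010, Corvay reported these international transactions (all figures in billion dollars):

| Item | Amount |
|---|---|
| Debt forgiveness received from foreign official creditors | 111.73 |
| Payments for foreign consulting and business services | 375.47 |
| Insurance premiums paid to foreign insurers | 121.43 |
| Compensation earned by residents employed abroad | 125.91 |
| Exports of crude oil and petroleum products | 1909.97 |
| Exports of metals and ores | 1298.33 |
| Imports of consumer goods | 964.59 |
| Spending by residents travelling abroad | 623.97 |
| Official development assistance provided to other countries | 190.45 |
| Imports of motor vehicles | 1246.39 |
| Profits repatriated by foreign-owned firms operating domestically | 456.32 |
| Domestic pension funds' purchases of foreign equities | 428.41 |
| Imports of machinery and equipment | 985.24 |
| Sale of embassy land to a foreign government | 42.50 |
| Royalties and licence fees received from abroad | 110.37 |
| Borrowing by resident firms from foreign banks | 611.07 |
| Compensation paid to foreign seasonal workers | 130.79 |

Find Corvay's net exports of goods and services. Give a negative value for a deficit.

-998.42

Goods: 1298.33 - 985.24 + 1909.97 - 964.59 - 1246.39 = 12.08
Services: -121.43 + 110.37 - 375.47 - 623.97 = -1010.50
Trade balance = 12.08 + (-1010.50) = -998.42
(Excluded from the trade balance — capital account: debt forgiveness received from foreign official creditors 111.73, sale of embassy land to a foreign government 42.50; primary income: compensation earned by residents employed abroad 125.91, profits repatriated by foreign-owned firms operating domestically 456.32, compensation paid to foreign seasonal workers 130.79; secondary income: official development assistance provided to other countries 190.45; financial account: domestic pension funds' purchases of foreign equities 428.41, borrowing by resident firms from foreign banks 611.07.)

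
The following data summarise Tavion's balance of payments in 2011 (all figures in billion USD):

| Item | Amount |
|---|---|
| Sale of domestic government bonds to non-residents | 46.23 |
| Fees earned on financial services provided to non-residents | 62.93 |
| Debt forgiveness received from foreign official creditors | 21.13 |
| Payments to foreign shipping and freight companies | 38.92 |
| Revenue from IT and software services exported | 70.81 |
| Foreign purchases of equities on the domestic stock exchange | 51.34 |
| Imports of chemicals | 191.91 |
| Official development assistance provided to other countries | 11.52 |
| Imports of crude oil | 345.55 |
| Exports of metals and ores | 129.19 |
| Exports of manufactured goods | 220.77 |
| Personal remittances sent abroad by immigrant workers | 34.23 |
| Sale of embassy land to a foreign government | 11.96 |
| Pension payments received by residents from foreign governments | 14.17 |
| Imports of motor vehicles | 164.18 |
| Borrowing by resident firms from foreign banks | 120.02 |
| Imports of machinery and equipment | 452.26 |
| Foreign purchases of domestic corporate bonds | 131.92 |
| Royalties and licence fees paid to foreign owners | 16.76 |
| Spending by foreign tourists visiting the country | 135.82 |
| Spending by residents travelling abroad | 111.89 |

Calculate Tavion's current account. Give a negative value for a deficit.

-733.53

Goods: -191.91 + 220.77 + 129.19 - 345.55 - 164.18 - 452.26 = -803.94
Services: 62.93 - 16.76 - 38.92 + 135.82 + 70.81 - 111.89 = 101.99
Secondary income: -34.23 + 14.17 - 11.52 = -31.58
Current account = (-803.94) + 101.99 + (-31.58) = -733.53
(Excluded from the current account — financial account: sale of domestic government bonds to non-residents 46.23, foreign purchases of equities on the domestic stock exchange 51.34, borrowing by resident firms from foreign banks 120.02, foreign purchases of domestic corporate bonds 131.92; capital account: debt forgiveness received from foreign official creditors 21.13, sale of embassy land to a foreign government 11.96.)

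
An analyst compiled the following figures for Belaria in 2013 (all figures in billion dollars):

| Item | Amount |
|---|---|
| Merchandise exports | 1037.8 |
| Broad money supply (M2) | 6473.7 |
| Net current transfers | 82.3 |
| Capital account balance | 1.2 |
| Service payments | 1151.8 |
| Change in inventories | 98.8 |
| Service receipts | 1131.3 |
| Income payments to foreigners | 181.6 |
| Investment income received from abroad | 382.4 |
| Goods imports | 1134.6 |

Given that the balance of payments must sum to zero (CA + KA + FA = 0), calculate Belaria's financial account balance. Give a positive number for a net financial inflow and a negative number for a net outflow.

Goods balance = 1037.8 - 1134.6 = -96.8
Services balance = 1131.3 - 1151.8 = -20.5
Trade balance (goods + services) = -96.8 + (-20.5) = -117.3
Net primary income = 382.4 - 181.6 = 200.8
Net secondary income = 82.3
Current account = -117.3 + 200.8 + 82.3 = 165.8
Financial account = -(165.8 + 1.2) = -167.0

-167.0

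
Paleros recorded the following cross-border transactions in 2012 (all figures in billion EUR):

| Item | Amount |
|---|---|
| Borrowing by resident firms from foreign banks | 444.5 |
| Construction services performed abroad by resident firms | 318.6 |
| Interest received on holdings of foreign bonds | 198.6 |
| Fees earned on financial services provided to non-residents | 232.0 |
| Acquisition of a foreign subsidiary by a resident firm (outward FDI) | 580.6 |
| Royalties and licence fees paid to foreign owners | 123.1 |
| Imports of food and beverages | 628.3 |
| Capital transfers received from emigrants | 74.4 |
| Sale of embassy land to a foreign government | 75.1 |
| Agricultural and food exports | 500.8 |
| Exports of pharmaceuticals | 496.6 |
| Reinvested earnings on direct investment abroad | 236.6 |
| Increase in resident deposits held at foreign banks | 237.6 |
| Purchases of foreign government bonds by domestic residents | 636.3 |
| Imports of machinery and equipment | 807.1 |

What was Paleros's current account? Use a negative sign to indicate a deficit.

424.7

Goods: -807.1 + 496.6 - 628.3 + 500.8 = -438.0
Services: 232.0 - 123.1 + 318.6 = 427.5
Primary income: 236.6 + 198.6 = 435.2
Current account = (-438.0) + 427.5 + 435.2 = 424.7
(Excluded from the current account — financial account: borrowing by resident firms from foreign banks 444.5, acquisition of a foreign subsidiary by a resident firm (outward FDI) 580.6, increase in resident deposits held at foreign banks 237.6, purchases of foreign government bonds by domestic residents 636.3; capital account: capital transfers received from emigrants 74.4, sale of embassy land to a foreign government 75.1.)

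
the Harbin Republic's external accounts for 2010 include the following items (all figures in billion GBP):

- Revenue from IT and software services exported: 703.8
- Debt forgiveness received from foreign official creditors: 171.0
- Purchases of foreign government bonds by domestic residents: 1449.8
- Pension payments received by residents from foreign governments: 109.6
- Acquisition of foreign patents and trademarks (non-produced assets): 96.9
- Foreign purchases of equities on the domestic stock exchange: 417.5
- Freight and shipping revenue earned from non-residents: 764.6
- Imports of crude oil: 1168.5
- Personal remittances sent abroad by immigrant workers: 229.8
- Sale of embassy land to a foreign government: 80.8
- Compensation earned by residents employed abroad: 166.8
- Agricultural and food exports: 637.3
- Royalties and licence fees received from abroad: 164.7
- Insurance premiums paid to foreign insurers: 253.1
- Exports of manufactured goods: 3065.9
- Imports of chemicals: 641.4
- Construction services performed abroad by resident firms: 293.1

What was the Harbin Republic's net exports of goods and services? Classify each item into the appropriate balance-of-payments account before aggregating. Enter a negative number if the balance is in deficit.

3566.4

Goods: -641.4 - 1168.5 + 3065.9 + 637.3 = 1893.3
Services: 764.6 + 703.8 + 293.1 + 164.7 - 253.1 = 1673.1
Trade balance = 1893.3 + 1673.1 = 3566.4
(Excluded from the trade balance — capital account: debt forgiveness received from foreign official creditors 171.0, acquisition of foreign patents and trademarks (non-produced assets) 96.9, sale of embassy land to a foreign government 80.8; financial account: purchases of foreign government bonds by domestic residents 1449.8, foreign purchases of equities on the domestic stock exchange 417.5; secondary income: pension payments received by residents from foreign governments 109.6, personal remittances sent abroad by immigrant workers 229.8; primary income: compensation earned by residents employed abroad 166.8.)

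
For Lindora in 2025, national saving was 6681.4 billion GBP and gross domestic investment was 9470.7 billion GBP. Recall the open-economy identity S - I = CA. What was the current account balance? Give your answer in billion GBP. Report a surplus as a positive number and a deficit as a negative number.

S - I = CA (net lending to the rest of the world).
CA = S - I = 6681.4 - 9470.7 = -2789.3

-2789.3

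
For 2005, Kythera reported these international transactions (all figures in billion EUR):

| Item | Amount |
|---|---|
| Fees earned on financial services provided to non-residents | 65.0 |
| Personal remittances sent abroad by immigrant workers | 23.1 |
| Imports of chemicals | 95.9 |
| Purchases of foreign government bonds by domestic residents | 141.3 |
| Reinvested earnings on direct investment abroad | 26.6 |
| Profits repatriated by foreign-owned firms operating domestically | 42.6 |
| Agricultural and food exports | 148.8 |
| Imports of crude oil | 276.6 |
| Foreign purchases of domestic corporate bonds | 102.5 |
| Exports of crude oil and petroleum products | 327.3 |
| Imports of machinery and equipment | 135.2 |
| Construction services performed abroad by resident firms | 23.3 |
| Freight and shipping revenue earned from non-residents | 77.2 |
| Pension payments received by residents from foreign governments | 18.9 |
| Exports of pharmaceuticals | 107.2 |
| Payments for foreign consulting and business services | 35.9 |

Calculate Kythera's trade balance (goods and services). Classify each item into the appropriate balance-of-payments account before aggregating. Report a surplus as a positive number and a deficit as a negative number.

Goods: -276.6 + 148.8 - 135.2 - 95.9 + 327.3 + 107.2 = 75.6
Services: 77.2 - 35.9 + 23.3 + 65.0 = 129.6
Trade balance = 75.6 + 129.6 = 205.2
(Excluded from the trade balance — secondary income: personal remittances sent abroad by immigrant workers 23.1, pension payments received by residents from foreign governments 18.9; financial account: purchases of foreign government bonds by domestic residents 141.3, foreign purchases of domestic corporate bonds 102.5; primary income: reinvested earnings on direct investment abroad 26.6, profits repatriated by foreign-owned firms operating domestically 42.6.)

205.2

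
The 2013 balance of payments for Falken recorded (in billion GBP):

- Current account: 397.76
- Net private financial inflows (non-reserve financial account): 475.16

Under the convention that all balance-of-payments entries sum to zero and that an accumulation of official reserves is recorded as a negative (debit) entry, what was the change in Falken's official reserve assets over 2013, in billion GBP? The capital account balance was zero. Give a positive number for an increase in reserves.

Official reserve transactions balance = -(397.76 + 475.16) = -872.92
An accumulation of reserves is recorded as a debit (negative entry), so the change in the stock of reserves is the negative of that balance.
Change in official reserves = -(-872.92) = 872.92

872.92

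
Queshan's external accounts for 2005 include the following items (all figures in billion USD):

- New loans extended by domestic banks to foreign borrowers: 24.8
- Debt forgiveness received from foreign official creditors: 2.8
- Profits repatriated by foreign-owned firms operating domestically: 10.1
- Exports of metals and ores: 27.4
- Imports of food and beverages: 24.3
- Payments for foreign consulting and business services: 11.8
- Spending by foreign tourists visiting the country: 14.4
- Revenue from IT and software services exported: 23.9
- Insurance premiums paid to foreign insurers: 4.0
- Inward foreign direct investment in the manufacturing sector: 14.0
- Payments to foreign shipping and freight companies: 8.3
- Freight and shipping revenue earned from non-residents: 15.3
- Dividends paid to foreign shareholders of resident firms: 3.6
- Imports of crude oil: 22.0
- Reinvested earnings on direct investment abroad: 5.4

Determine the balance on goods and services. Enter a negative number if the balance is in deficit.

10.6

Goods: 27.4 - 24.3 - 22.0 = -18.9
Services: 14.4 - 11.8 - 8.3 - 4.0 + 15.3 + 23.9 = 29.5
Trade balance = -18.9 + 29.5 = 10.6
(Excluded from the trade balance — financial account: new loans extended by domestic banks to foreign borrowers 24.8, inward foreign direct investment in the manufacturing sector 14.0; capital account: debt forgiveness received from foreign official creditors 2.8; primary income: profits repatriated by foreign-owned firms operating domestically 10.1, dividends paid to foreign shareholders of resident firms 3.6, reinvested earnings on direct investment abroad 5.4.)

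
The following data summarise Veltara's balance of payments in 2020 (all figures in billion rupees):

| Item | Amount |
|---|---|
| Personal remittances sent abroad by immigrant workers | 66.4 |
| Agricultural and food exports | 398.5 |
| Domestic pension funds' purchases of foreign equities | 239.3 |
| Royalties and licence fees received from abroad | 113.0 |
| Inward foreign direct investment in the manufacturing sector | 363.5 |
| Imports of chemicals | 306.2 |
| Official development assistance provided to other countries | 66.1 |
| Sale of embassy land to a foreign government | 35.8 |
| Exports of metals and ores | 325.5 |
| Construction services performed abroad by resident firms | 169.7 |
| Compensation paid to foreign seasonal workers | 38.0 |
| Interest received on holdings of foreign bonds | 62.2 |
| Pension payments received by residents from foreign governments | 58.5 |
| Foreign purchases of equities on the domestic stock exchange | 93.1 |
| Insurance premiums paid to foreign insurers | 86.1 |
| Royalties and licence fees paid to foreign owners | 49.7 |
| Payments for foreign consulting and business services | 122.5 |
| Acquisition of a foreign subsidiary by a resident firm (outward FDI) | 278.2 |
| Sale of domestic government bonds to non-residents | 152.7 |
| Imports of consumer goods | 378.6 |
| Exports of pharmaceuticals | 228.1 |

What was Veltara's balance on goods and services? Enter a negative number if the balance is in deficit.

Goods: -306.2 + 325.5 + 398.5 - 378.6 + 228.1 = 267.3
Services: 113.0 - 122.5 + 169.7 - 49.7 - 86.1 = 24.4
Trade balance = 267.3 + 24.4 = 291.7
(Excluded from the trade balance — secondary income: personal remittances sent abroad by immigrant workers 66.4, official development assistance provided to other countries 66.1, pension payments received by residents from foreign governments 58.5; financial account: domestic pension funds' purchases of foreign equities 239.3, inward foreign direct investment in the manufacturing sector 363.5, foreign purchases of equities on the domestic stock exchange 93.1, acquisition of a foreign subsidiary by a resident firm (outward FDI) 278.2, sale of domestic government bonds to non-residents 152.7; capital account: sale of embassy land to a foreign government 35.8; primary income: compensation paid to foreign seasonal workers 38.0, interest received on holdings of foreign bonds 62.2.)

291.7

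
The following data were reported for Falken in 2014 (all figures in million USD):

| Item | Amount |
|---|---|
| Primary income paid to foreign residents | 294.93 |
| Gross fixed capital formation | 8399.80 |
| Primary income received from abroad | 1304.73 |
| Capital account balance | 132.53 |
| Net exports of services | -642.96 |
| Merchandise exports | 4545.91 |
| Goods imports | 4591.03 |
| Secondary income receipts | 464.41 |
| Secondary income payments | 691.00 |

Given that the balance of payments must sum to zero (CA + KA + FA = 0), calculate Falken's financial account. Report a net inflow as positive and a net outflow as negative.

-227.66

Goods balance = 4545.91 - 4591.03 = -45.12
Services balance = -642.96
Trade balance (goods + services) = -45.12 + (-642.96) = -688.08
Net primary income = 1304.73 - 294.93 = 1009.80
Net secondary income = 464.41 - 691.00 = -226.59
Current account = -688.08 + 1009.80 + (-226.59) = 95.13
Financial account = -(95.13 + 132.53) = -227.66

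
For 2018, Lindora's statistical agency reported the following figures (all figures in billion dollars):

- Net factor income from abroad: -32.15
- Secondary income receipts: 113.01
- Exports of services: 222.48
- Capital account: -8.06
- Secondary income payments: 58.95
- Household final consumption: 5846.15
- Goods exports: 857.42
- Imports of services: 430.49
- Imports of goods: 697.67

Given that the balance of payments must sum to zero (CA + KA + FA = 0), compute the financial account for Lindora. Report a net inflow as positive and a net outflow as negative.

34.41

Goods balance = 857.42 - 697.67 = 159.75
Services balance = 222.48 - 430.49 = -208.01
Trade balance (goods + services) = 159.75 + (-208.01) = -48.26
Net primary income = -32.15
Net secondary income = 113.01 - 58.95 = 54.06
Current account = -48.26 + (-32.15) + 54.06 = -26.35
Financial account = -(-26.35 + (-8.06)) = 34.41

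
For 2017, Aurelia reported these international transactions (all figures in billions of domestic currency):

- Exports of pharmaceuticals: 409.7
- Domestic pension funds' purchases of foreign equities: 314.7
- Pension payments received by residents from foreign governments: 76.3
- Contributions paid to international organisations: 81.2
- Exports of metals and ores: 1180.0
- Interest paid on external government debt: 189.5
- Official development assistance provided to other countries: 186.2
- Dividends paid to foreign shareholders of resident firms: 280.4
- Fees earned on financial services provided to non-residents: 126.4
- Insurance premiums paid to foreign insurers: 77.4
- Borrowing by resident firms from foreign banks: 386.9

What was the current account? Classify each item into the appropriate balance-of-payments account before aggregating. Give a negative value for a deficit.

Goods: 409.7 + 1180.0 = 1589.7
Services: 126.4 - 77.4 = 49.0
Primary income: -280.4 - 189.5 = -469.9
Secondary income: 76.3 - 186.2 - 81.2 = -191.1
Current account = 1589.7 + 49.0 + (-469.9) + (-191.1) = 977.7
(Excluded from the current account — financial account: domestic pension funds' purchases of foreign equities 314.7, borrowing by resident firms from foreign banks 386.9.)

977.7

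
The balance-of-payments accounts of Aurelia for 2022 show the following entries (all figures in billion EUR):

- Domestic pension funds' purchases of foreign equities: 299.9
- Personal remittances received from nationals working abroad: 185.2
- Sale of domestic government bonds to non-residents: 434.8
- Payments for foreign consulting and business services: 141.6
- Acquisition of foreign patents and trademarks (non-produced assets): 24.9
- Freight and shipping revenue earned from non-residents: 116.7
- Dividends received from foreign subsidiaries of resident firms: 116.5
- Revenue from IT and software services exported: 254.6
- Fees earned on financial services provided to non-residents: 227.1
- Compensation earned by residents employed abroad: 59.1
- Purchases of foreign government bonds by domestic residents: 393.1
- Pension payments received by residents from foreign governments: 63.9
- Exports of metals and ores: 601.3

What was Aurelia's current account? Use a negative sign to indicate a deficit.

Goods: 601.3
Services: 227.1 - 141.6 + 116.7 + 254.6 = 456.8
Primary income: 59.1 + 116.5 = 175.6
Secondary income: 63.9 + 185.2 = 249.1
Current account = 601.3 + 456.8 + 175.6 + 249.1 = 1482.8
(Excluded from the current account — financial account: domestic pension funds' purchases of foreign equities 299.9, sale of domestic government bonds to non-residents 434.8, purchases of foreign government bonds by domestic residents 393.1; capital account: acquisition of foreign patents and trademarks (non-produced assets) 24.9.)

1482.8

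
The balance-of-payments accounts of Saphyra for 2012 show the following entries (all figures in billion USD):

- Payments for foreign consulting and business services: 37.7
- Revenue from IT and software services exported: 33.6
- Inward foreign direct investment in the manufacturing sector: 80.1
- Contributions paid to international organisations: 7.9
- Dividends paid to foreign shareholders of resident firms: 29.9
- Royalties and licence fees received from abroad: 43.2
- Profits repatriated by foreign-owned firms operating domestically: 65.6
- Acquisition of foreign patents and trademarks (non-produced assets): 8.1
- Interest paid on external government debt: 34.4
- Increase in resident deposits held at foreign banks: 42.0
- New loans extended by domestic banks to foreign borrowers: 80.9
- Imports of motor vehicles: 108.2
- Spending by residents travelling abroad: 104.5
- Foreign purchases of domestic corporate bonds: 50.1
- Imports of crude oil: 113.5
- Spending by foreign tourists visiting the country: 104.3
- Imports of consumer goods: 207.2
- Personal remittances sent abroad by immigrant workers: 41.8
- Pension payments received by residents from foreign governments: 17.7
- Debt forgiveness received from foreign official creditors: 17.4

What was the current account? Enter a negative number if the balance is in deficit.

-551.9

Goods: -207.2 - 108.2 - 113.5 = -428.9
Services: 104.3 + 33.6 - 104.5 + 43.2 - 37.7 = 38.9
Primary income: -34.4 - 29.9 - 65.6 = -129.9
Secondary income: 17.7 - 41.8 - 7.9 = -32.0
Current account = (-428.9) + 38.9 + (-129.9) + (-32.0) = -551.9
(Excluded from the current account — financial account: inward foreign direct investment in the manufacturing sector 80.1, increase in resident deposits held at foreign banks 42.0, new loans extended by domestic banks to foreign borrowers 80.9, foreign purchases of domestic corporate bonds 50.1; capital account: acquisition of foreign patents and trademarks (non-produced assets) 8.1, debt forgiveness received from foreign official creditors 17.4.)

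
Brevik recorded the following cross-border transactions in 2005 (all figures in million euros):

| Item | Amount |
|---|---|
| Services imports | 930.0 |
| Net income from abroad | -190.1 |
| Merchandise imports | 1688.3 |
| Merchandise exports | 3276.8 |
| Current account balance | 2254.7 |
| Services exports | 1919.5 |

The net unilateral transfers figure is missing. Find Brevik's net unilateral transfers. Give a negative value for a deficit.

-133.2

Current account = goods balance + services balance + net primary income + net secondary income
Sum of the known components = 2387.9
Net unilateral transfers = CA - (known components) = 2254.7 - 2387.9 = -133.2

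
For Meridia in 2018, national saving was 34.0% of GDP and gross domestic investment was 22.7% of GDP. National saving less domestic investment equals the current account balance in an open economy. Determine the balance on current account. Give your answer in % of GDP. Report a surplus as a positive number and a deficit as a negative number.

11.3

CA = S - I = 34.0 - 22.7 = 11.3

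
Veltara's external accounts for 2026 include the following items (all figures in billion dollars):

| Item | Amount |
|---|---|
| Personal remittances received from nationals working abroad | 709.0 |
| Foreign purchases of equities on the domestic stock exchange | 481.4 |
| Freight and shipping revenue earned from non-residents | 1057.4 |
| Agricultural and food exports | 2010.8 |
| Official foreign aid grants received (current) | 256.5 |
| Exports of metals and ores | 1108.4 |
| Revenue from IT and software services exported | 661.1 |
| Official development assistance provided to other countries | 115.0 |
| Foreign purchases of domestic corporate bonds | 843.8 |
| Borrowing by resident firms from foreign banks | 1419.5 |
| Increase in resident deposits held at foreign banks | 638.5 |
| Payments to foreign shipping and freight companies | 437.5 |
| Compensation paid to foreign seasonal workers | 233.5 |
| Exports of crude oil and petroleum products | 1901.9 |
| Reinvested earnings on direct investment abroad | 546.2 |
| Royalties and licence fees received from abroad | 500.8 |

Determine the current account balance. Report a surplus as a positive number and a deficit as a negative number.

Goods: 1901.9 + 1108.4 + 2010.8 = 5021.1
Services: 661.1 - 437.5 + 1057.4 + 500.8 = 1781.8
Primary income: -233.5 + 546.2 = 312.7
Secondary income: 256.5 + 709.0 - 115.0 = 850.5
Current account = 5021.1 + 1781.8 + 312.7 + 850.5 = 7966.1
(Excluded from the current account — financial account: foreign purchases of equities on the domestic stock exchange 481.4, foreign purchases of domestic corporate bonds 843.8, borrowing by resident firms from foreign banks 1419.5, increase in resident deposits held at foreign banks 638.5.)

7966.1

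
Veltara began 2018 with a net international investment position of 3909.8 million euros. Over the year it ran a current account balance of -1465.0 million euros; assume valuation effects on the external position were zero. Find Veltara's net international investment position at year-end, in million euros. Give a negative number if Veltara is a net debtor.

2444.8

With no valuation effects, change in NIIP = current account = -1465.0
End-of-year NIIP = 3909.8 + (-1465.0) = 2444.8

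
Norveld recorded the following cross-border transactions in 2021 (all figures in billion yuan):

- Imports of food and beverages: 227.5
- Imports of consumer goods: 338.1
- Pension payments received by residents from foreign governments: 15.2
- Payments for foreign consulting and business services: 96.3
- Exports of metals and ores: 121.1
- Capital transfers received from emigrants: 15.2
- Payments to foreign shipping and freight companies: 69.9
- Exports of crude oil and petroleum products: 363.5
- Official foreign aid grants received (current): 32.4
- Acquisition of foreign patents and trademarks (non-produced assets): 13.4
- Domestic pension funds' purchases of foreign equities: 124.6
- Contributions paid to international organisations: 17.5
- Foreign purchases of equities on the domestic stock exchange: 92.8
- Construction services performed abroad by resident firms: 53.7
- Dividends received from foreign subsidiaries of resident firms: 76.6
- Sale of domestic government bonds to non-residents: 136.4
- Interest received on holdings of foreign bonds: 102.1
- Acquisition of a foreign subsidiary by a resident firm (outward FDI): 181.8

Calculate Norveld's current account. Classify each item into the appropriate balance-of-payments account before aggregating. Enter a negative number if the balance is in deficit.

15.3

Goods: -338.1 - 227.5 + 363.5 + 121.1 = -81.0
Services: -96.3 + 53.7 - 69.9 = -112.5
Primary income: 76.6 + 102.1 = 178.7
Secondary income: -17.5 + 15.2 + 32.4 = 30.1
Current account = (-81.0) + (-112.5) + 178.7 + 30.1 = 15.3
(Excluded from the current account — capital account: capital transfers received from emigrants 15.2, acquisition of foreign patents and trademarks (non-produced assets) 13.4; financial account: domestic pension funds' purchases of foreign equities 124.6, foreign purchases of equities on the domestic stock exchange 92.8, sale of domestic government bonds to non-residents 136.4, acquisition of a foreign subsidiary by a resident firm (outward FDI) 181.8.)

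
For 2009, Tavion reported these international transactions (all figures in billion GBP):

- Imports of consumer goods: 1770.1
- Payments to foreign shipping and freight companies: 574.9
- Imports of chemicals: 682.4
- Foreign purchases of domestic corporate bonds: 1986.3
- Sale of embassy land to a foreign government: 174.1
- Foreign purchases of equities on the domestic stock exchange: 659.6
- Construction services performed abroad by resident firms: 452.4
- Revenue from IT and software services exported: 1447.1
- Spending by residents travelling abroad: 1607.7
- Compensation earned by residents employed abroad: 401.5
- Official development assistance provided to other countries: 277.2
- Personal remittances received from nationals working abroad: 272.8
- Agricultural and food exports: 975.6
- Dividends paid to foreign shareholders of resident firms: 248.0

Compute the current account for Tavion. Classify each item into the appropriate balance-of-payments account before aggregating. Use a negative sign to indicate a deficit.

Goods: 975.6 - 682.4 - 1770.1 = -1476.9
Services: 452.4 - 1607.7 - 574.9 + 1447.1 = -283.1
Primary income: 401.5 - 248.0 = 153.5
Secondary income: -277.2 + 272.8 = -4.4
Current account = (-1476.9) + (-283.1) + 153.5 + (-4.4) = -1610.9
(Excluded from the current account — financial account: foreign purchases of domestic corporate bonds 1986.3, foreign purchases of equities on the domestic stock exchange 659.6; capital account: sale of embassy land to a foreign government 174.1.)

-1610.9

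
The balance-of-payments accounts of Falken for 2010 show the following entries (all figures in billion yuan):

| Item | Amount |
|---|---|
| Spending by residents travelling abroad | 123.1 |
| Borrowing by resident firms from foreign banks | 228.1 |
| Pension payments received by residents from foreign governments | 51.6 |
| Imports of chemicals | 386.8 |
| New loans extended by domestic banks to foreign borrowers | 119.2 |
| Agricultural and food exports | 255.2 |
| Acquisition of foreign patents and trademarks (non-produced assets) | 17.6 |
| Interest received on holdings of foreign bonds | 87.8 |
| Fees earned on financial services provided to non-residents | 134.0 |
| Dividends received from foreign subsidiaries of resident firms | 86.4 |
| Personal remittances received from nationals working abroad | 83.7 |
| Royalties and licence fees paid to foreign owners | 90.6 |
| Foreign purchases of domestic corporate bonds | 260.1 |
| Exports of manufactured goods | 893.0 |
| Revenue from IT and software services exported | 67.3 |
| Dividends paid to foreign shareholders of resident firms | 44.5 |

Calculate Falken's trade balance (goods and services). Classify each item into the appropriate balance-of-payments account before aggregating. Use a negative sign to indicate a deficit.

749.0

Goods: 893.0 - 386.8 + 255.2 = 761.4
Services: 67.3 + 134.0 - 123.1 - 90.6 = -12.4
Trade balance = 761.4 + (-12.4) = 749.0
(Excluded from the trade balance — financial account: borrowing by resident firms from foreign banks 228.1, new loans extended by domestic banks to foreign borrowers 119.2, foreign purchases of domestic corporate bonds 260.1; secondary income: pension payments received by residents from foreign governments 51.6, personal remittances received from nationals working abroad 83.7; capital account: acquisition of foreign patents and trademarks (non-produced assets) 17.6; primary income: interest received on holdings of foreign bonds 87.8, dividends received from foreign subsidiaries of resident firms 86.4, dividends paid to foreign shareholders of resident firms 44.5.)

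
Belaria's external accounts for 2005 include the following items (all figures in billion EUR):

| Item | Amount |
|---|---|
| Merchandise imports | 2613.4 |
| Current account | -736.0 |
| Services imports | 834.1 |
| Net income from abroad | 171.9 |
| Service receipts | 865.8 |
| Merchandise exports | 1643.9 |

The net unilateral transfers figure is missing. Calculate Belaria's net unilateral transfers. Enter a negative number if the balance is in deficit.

29.9

Current account = goods balance + services balance + net primary income + net secondary income
Sum of the known components = -765.9
Net unilateral transfers = CA - (known components) = -736.0 - (-765.9) = 29.9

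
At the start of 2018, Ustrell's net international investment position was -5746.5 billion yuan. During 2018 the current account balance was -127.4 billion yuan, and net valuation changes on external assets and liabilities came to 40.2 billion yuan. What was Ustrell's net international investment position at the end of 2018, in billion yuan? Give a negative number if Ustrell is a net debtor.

Change in NIIP = current account + net valuation change = -127.4 + 40.2 = -87.2
End-of-year NIIP = -5746.5 + (-87.2) = -5833.7

-5833.7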